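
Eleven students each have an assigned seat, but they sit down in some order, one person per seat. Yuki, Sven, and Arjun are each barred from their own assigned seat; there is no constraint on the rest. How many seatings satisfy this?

Inclusion-exclusion on the 3 forbidden self-matches:
Σ_{j=0}^{3} (-1)^j C(3,j)(11-j)!
= C(3,0)·11! - C(3,1)·10! + C(3,2)·9! - C(3,3)·8!
= 39916800 - 10886400 + 1088640 - 40320
= 30078720

30078720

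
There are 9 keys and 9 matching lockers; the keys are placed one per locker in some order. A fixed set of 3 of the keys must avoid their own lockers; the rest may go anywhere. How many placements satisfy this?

256320

Inclusion-exclusion on the 3 forbidden self-matches:
Σ_{j=0}^{3} (-1)^j C(3,j)(9-j)!
= C(3,0)·9! - C(3,1)·8! + C(3,2)·7! - C(3,3)·6!
= 362880 - 120960 + 15120 - 720
= 256320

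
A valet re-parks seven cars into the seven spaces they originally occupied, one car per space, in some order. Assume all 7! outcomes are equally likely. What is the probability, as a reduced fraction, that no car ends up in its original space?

103/280

Favorable outcomes: !7 = 1854.
Total outcomes: 7! = 5040.
Probability = 1854/5040 = 103/280.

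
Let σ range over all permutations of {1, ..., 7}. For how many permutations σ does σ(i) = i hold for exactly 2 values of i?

924

Choose which 2 of the 7 are fixed: C(7,2) = 21.
The other 5 form a derangement: !5 = 44.
Total: 21 × 44 = 924.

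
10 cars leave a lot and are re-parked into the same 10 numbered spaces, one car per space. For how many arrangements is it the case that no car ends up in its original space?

The subfactorial !10 = [10!/e] (nearest integer).
10! = 3628800, and 3628800/e ≈ 1334960.92, so !10 = 1334961.

1334961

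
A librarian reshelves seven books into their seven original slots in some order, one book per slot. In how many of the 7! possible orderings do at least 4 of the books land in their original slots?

92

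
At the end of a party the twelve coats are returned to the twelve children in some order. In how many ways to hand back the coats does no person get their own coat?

176214841

Recurrence: !12 = 12·!11 + (-1)^12.
!12 = 12·14684570 + 1 = 176214841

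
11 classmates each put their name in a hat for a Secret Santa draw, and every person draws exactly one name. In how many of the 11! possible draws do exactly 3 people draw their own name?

Choose which 3 of the 11 are fixed: C(11,3) = 165.
The remaining 8 must be deranged: !8 = 14833.
Total: 165 × 14833 = 2447445.

2447445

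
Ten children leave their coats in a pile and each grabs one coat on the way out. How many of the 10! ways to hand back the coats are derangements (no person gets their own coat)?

1334961

Recurrence: !10 = 10·!9 + (-1)^10.
!10 = 10·133496 + 1 = 1334961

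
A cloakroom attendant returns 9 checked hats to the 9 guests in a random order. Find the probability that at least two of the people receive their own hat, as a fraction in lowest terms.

95887/362880

Favorable outcomes: Σ_{i≥2} C(9,i)·!(9-i) = 36·1854 + 84·265 + 126·44 + 126·9 + 84·2 + 36·1 + 9·0 + 1·1 = 95887.
Total outcomes: 9! = 362880.
Probability = 95887/362880 = 95887/362880.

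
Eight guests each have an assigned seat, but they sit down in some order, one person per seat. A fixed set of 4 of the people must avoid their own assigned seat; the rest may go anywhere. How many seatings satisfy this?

24024

Let A_j be the event that the j-th constrained one is fixed. By inclusion-exclusion over the 4 events:
Σ_{j=0}^{4} (-1)^j C(4,j)(8-j)!
= C(4,0)·8! - C(4,1)·7! + C(4,2)·6! - C(4,3)·5! + C(4,4)·4!
= 40320 - 20160 + 4320 - 480 + 24
= 24024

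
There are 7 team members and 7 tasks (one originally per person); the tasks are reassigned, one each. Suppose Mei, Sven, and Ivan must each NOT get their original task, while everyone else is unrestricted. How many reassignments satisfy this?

3216

Inclusion-exclusion on the 3 forbidden self-matches:
Σ_{j=0}^{3} (-1)^j C(3,j)(7-j)!
= C(3,0)·7! - C(3,1)·6! + C(3,2)·5! - C(3,3)·4!
= 5040 - 2160 + 360 - 24
= 3216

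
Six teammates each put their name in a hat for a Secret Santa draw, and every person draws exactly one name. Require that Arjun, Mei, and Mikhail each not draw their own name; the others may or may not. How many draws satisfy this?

426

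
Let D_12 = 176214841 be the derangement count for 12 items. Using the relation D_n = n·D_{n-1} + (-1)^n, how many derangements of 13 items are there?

2290792932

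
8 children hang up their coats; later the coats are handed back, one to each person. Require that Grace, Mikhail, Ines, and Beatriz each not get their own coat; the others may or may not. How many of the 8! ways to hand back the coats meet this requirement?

Let A_j be the event that the j-th constrained one is fixed. By inclusion-exclusion over the 4 events:
Σ_{j=0}^{4} (-1)^j C(4,j)(8-j)!
= C(4,0)·8! - C(4,1)·7! + C(4,2)·6! - C(4,3)·5! + C(4,4)·4!
= 40320 - 20160 + 4320 - 480 + 24
= 24024

24024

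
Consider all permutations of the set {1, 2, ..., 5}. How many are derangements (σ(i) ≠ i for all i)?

44

Use !n = (n-1)(!(n-1) + !(n-2)).
!5 = 4·(9 + 2) = 4·11 = 44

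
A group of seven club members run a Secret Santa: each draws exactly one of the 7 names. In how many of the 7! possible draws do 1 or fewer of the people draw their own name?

3709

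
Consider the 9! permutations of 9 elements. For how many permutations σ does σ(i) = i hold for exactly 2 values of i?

Choose which 2 of the 9 are fixed: C(9,2) = 36.
The other 7 form a derangement: !7 = 1854.
Total: 36 × 1854 = 66744.

66744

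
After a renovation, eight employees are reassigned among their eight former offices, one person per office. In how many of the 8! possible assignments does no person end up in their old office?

By inclusion-exclusion, !8 = Σ (-1)^k · 8!/k! for k=0..8
= 8! - 8!/1! + 8!/2! - 8!/3! + 8!/4! - 8!/5! + 8!/6! - 8!/7! + 8!/8!
= 40320 - 40320 + 20160 - 6720 + 1680 - 336 + 56 - 8 + 1
= 14833

14833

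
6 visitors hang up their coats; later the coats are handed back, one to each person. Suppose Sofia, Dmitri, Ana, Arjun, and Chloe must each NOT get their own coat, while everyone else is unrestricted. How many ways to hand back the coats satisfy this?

Inclusion-exclusion on the 5 forbidden self-matches:
Σ_{j=0}^{5} (-1)^j C(5,j)(6-j)!
= C(5,0)·6! - C(5,1)·5! + C(5,2)·4! - C(5,3)·3! + C(5,4)·2! - C(5,5)·1!
= 720 - 600 + 240 - 60 + 10 - 1
= 309

309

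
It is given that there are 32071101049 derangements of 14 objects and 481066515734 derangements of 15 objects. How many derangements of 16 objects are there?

7697064251745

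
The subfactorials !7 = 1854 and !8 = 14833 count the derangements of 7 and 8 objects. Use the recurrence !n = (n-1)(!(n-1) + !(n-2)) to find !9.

133496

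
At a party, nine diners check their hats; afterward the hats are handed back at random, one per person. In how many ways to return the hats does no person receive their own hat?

133496

Use !n = (n-1)(!(n-1) + !(n-2)).
!9 = 8·(14833 + 1854) = 8·16687 = 133496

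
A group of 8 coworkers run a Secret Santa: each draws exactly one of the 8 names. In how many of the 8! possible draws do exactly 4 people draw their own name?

Choose which 4 of the 8 are fixed: C(8,4) = 70.
The remaining 4 must be deranged: !4 = 9.
Total: 70 × 9 = 630.

630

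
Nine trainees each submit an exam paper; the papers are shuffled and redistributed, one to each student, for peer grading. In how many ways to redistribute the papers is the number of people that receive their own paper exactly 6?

168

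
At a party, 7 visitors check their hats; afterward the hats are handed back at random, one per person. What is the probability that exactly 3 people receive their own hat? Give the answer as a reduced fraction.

Favorable outcomes: C(7,3)·!4 = 35·9 = 315.
Total outcomes: 7! = 5040.
Probability = 315/5040 = 1/16.

1/16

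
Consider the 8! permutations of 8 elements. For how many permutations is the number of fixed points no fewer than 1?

25487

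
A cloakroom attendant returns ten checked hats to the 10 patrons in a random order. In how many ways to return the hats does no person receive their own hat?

By inclusion-exclusion, !10 = Σ (-1)^k · 10!/k! for k=0..10
= 10! - 10!/1! + 10!/2! - 10!/3! + 10!/4! - 10!/5! + 10!/6! - 10!/7! + 10!/8! - 10!/9! + 10!/10!
= 3628800 - 3628800 + 1814400 - 604800 + 151200 - 30240 + 5040 - 720 + 90 - 10 + 1
= 1334961

1334961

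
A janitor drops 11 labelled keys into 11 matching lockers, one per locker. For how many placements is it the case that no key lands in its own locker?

14684570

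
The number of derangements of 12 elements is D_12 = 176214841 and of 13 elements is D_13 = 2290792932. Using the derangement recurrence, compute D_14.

32071101049

D_14 = (14-1)·(D_13 + D_12) = 13·(2290792932 + 176214841) = 13·2467007773 = 32071101049.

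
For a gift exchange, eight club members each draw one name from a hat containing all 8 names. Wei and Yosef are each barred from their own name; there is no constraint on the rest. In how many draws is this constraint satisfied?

Inclusion-exclusion on the 2 forbidden self-matches:
Σ_{j=0}^{2} (-1)^j C(2,j)(8-j)!
= C(2,0)·8! - C(2,1)·7! + C(2,2)·6!
= 40320 - 10080 + 720
= 30960

30960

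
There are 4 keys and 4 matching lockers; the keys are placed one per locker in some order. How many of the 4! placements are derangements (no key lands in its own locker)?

Recurrence: !4 = 3·(!3 + !2).
!4 = 3·(2 + 1) = 3·3 = 9

9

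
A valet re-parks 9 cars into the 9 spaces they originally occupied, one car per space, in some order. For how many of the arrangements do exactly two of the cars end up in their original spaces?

66744

Choose which 2 of the 9 are fixed: C(9,2) = 36.
The remaining 7 must be deranged: !7 = 1854.
Total: 36 × 1854 = 66744.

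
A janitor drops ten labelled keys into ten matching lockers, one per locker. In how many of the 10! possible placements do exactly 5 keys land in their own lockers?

Pick the 5 fixed positions: C(10,5) = 252 ways.
The other 5 form a derangement: !5 = 44.
Total: 252 × 44 = 11088.

11088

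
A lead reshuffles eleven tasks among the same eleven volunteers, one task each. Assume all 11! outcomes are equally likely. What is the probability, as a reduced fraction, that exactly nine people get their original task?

Favorable outcomes: C(11,9)·!2 = 55·1 = 55.
Total outcomes: 11! = 39916800.
Probability = 55/39916800 = 1/725760.

1/725760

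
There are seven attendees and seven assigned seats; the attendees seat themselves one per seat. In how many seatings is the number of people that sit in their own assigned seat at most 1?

# with exactly i fixed is C(7,i)·!(7-i); sum over i=0..1:
  i=0: C(7,0)·!7 = 1·1854 = 1854
  i=1: C(7,1)·!6 = 7·265 = 1855
Total = 3709.

3709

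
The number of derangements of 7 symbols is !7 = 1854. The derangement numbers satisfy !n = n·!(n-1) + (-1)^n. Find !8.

!8 = 8·1854 + 1 = 14833.

14833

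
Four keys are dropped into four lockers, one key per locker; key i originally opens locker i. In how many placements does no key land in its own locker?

Recurrence: !4 = 3·(!3 + !2).
!4 = 3·(2 + 1) = 3·3 = 9

9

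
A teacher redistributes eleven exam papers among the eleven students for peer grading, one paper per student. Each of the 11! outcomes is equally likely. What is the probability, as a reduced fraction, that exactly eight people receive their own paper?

1/120960

Favorable outcomes: C(11,8)·!3 = 165·2 = 330.
Total outcomes: 11! = 39916800.
Probability = 330/39916800 = 1/120960.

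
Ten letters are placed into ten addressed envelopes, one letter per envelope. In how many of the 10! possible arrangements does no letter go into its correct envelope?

The number of derangements of 10 is !10 = Σ_{k=0}^{10} (-1)^k·10!/k!
= 10! - 10!/1! + 10!/2! - 10!/3! + 10!/4! - 10!/5! + 10!/6! - 10!/7! + 10!/8! - 10!/9! + 10!/10!
= 3628800 - 3628800 + 1814400 - 604800 + 151200 - 30240 + 5040 - 720 + 90 - 10 + 1
= 1334961

1334961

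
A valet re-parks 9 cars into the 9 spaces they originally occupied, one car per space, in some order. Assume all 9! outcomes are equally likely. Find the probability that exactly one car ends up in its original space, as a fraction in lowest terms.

2119/5760

Favorable outcomes: C(9,1)·!8 = 9·14833 = 133497.
Total outcomes: 9! = 362880.
Probability = 133497/362880 = 2119/5760.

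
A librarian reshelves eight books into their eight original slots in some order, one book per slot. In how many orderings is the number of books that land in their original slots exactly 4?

Choose which 4 of the 8 are fixed: C(8,4) = 70.
The other 4 form a derangement: !4 = 9.
Total: 70 × 9 = 630.

630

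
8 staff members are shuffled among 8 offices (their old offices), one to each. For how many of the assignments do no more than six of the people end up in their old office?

40319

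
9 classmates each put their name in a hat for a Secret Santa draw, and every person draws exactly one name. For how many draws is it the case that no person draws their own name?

Recurrence: !9 = 9·!8 + (-1)^9.
!9 = 9·14833 - 1 = 133496

133496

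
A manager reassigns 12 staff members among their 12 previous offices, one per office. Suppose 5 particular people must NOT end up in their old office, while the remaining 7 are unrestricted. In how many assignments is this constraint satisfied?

312273360

Inclusion-exclusion on the 5 forbidden self-matches:
Σ_{j=0}^{5} (-1)^j C(5,j)(12-j)!
= C(5,0)·12! - C(5,1)·11! + C(5,2)·10! - C(5,3)·9! + C(5,4)·8! - C(5,5)·7!
= 479001600 - 199584000 + 36288000 - 3628800 + 201600 - 5040
= 312273360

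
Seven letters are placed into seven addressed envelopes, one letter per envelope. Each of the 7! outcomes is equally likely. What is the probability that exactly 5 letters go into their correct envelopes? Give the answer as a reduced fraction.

1/240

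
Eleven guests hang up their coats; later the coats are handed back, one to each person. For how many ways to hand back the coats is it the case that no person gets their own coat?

14684570

The subfactorial !11 = [11!/e] (nearest integer).
11! = 39916800, and 39916800/e ≈ 14684570.08, so !11 = 14684570.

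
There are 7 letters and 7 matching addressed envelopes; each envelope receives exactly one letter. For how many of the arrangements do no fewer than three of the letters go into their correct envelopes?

407

# with exactly i fixed is C(7,i)·!(7-i); sum over i=3..7:
  i=3: C(7,3)·!4 = 35·9 = 315
  i=4: C(7,4)·!3 = 35·2 = 70
  i=5: C(7,5)·!2 = 21·1 = 21
  i=6: C(7,6)·!1 = 7·0 = 0
  i=7: C(7,7)·!0 = 1·1 = 1
Total = 407.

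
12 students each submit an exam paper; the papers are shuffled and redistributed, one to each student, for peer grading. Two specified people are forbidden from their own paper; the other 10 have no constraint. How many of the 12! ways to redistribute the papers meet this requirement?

Let A_j be the event that the j-th constrained one is fixed. By inclusion-exclusion over the 2 events:
Σ_{j=0}^{2} (-1)^j C(2,j)(12-j)!
= C(2,0)·12! - C(2,1)·11! + C(2,2)·10!
= 479001600 - 79833600 + 3628800
= 402796800

402796800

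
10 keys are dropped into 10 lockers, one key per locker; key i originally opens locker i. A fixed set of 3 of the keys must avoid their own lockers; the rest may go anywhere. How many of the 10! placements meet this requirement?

2656080

Let A_j be the event that the j-th constrained one is fixed. By inclusion-exclusion over the 3 events:
Σ_{j=0}^{3} (-1)^j C(3,j)(10-j)!
= C(3,0)·10! - C(3,1)·9! + C(3,2)·8! - C(3,3)·7!
= 3628800 - 1088640 + 120960 - 5040
= 2656080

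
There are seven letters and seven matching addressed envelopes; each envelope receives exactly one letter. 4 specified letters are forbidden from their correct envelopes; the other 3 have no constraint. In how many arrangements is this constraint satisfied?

Inclusion-exclusion on the 4 forbidden self-matches:
Σ_{j=0}^{4} (-1)^j C(4,j)(7-j)!
= C(4,0)·7! - C(4,1)·6! + C(4,2)·5! - C(4,3)·4! + C(4,4)·3!
= 5040 - 2880 + 720 - 96 + 6
= 2790

2790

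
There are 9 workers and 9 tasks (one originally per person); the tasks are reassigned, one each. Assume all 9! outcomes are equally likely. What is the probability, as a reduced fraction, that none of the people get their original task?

16687/45360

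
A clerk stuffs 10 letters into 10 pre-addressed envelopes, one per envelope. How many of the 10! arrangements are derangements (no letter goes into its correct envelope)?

The subfactorial !10 = [10!/e] (nearest integer).
10! = 3628800, and 3628800/e ≈ 1334960.92, so !10 = 1334961.

1334961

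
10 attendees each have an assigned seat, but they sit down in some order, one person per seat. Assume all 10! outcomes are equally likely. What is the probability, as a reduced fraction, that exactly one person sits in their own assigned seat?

Favorable outcomes: C(10,1)·!9 = 10·133496 = 1334960.
Total outcomes: 10! = 3628800.
Probability = 1334960/3628800 = 16687/45360.

16687/45360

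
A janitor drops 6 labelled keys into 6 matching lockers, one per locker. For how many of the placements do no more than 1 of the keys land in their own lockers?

529

Sum C(6,i)·!(6-i) for i = 0..1:
  i=0: C(6,0)·!6 = 1·265 = 265
  i=1: C(6,1)·!5 = 6·44 = 264
Total = 529.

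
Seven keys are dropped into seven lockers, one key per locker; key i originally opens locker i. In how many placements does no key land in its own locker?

Use !n = (n-1)(!(n-1) + !(n-2)).
!7 = 6·(265 + 44) = 6·309 = 1854

1854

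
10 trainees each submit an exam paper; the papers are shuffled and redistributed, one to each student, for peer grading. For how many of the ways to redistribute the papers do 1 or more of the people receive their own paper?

2293839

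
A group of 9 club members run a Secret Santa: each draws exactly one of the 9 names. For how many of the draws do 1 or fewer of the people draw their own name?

Sum C(9,i)·!(9-i) for i = 0..1:
  i=0: C(9,0)·!9 = 1·133496 = 133496
  i=1: C(9,1)·!8 = 9·14833 = 133497
Total = 266993.

266993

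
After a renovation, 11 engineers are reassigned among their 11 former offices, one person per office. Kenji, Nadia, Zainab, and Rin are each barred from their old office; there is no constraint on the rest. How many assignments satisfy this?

27422640

Let A_j be the event that the j-th constrained one is fixed. By inclusion-exclusion over the 4 events:
Σ_{j=0}^{4} (-1)^j C(4,j)(11-j)!
= C(4,0)·11! - C(4,1)·10! + C(4,2)·9! - C(4,3)·8! + C(4,4)·7!
= 39916800 - 14515200 + 2177280 - 161280 + 5040
= 27422640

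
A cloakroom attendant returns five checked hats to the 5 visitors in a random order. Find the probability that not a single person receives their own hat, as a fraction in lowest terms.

Favorable outcomes: !5 = 44.
Total outcomes: 5! = 120.
Probability = 44/120 = 11/30.

11/30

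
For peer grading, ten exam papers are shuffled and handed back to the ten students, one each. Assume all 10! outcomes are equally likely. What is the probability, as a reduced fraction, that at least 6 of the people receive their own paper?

17/28350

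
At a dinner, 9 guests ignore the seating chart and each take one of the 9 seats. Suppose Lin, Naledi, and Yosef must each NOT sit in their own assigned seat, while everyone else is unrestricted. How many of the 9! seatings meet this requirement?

256320

Inclusion-exclusion on the 3 forbidden self-matches:
Σ_{j=0}^{3} (-1)^j C(3,j)(9-j)!
= C(3,0)·9! - C(3,1)·8! + C(3,2)·7! - C(3,3)·6!
= 362880 - 120960 + 15120 - 720
= 256320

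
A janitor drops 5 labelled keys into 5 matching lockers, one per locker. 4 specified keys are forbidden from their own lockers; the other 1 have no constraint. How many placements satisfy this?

53

Inclusion-exclusion on the 4 forbidden self-matches:
Σ_{j=0}^{4} (-1)^j C(4,j)(5-j)!
= C(4,0)·5! - C(4,1)·4! + C(4,2)·3! - C(4,3)·2! + C(4,4)·1!
= 120 - 96 + 36 - 8 + 1
= 53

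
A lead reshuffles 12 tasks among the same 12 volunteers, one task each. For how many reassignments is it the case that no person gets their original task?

176214841

The number of derangements of 12 is !12 = Σ_{k=0}^{12} (-1)^k·12!/k!
= 12! - 12!/1! + 12!/2! - 12!/3! + 12!/4! - 12!/5! + 12!/6! - 12!/7! + 12!/8! - 12!/9! + 12!/10! - 12!/11! + 12!/12!
= 479001600 - 479001600 + 239500800 - 79833600 + 19958400 - 3991680 + 665280 - 95040 + 11880 - 1320 + 132 - 12 + 1
= 176214841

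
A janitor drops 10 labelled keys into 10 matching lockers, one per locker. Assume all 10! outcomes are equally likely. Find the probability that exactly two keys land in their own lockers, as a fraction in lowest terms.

Favorable outcomes: C(10,2)·!8 = 45·14833 = 667485.
Total outcomes: 10! = 3628800.
Probability = 667485/3628800 = 2119/11520.

2119/11520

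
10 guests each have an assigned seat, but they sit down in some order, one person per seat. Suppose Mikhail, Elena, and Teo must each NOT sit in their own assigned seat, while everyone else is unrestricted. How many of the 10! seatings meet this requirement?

2656080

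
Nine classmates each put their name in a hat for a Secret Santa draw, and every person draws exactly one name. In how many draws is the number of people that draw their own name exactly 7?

36

Pick the 7 fixed positions: C(9,7) = 36 ways.
The other 2 form a derangement: !2 = 1.
Total: 36 × 1 = 36.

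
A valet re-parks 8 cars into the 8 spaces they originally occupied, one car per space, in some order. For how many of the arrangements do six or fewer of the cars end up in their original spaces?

Sum C(8,i)·!(8-i) for i = 0..6:
  i=0: C(8,0)·!8 = 1·14833 = 14833
  i=1: C(8,1)·!7 = 8·1854 = 14832
  i=2: C(8,2)·!6 = 28·265 = 7420
  i=3: C(8,3)·!5 = 56·44 = 2464
  i=4: C(8,4)·!4 = 70·9 = 630
  i=5: C(8,5)·!3 = 56·2 = 112
  i=6: C(8,6)·!2 = 28·1 = 28
Total = 40319.

40319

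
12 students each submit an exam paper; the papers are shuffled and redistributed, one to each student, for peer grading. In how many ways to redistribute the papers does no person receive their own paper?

176214841

Recurrence: !12 = 11·(!11 + !10).
!12 = 11·(14684570 + 1334961) = 11·16019531 = 176214841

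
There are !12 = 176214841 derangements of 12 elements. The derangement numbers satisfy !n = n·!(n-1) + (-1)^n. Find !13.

2290792932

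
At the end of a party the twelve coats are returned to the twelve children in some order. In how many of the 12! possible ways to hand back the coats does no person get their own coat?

176214841

By inclusion-exclusion, !12 = Σ (-1)^k · 12!/k! for k=0..12
= 12! - 12!/1! + 12!/2! - 12!/3! + 12!/4! - 12!/5! + 12!/6! - 12!/7! + 12!/8! - 12!/9! + 12!/10! - 12!/11! + 12!/12!
= 479001600 - 479001600 + 239500800 - 79833600 + 19958400 - 3991680 + 665280 - 95040 + 11880 - 1320 + 132 - 12 + 1
= 176214841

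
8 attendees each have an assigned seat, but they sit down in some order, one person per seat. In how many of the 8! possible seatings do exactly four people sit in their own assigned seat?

630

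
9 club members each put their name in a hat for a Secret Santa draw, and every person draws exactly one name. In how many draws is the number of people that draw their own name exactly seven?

Choose which 7 of the 9 are fixed: C(9,7) = 36.
The other 2 form a derangement: !2 = 1.
Total: 36 × 1 = 36.

36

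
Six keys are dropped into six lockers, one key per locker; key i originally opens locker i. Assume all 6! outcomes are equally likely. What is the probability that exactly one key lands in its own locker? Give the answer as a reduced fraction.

11/30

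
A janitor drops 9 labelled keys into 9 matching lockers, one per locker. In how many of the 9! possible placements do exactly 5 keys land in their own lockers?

1134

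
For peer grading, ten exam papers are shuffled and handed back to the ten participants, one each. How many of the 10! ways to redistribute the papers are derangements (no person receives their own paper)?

1334961

By inclusion-exclusion, !10 = Σ (-1)^k · 10!/k! for k=0..10
= 10! - 10!/1! + 10!/2! - 10!/3! + 10!/4! - 10!/5! + 10!/6! - 10!/7! + 10!/8! - 10!/9! + 10!/10!
= 3628800 - 3628800 + 1814400 - 604800 + 151200 - 30240 + 5040 - 720 + 90 - 10 + 1
= 1334961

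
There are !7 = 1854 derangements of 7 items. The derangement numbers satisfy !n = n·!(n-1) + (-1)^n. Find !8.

14833

!8 = 8·1854 + 1 = 14833.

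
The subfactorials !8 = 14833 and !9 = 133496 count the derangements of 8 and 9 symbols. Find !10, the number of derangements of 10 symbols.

!10 = (10-1)·(!9 + !8) = 9·(133496 + 14833) = 9·148329 = 1334961.

1334961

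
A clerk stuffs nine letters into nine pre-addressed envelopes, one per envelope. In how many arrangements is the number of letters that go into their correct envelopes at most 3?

355997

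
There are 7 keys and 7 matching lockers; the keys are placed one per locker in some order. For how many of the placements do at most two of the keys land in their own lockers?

4633

# with exactly i fixed is C(7,i)·!(7-i); sum over i=0..2:
  i=0: C(7,0)·!7 = 1·1854 = 1854
  i=1: C(7,1)·!6 = 7·265 = 1855
  i=2: C(7,2)·!5 = 21·44 = 924
Total = 4633.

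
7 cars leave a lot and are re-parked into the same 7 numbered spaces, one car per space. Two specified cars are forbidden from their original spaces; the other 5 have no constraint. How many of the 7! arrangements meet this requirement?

Inclusion-exclusion on the 2 forbidden self-matches:
Σ_{j=0}^{2} (-1)^j C(2,j)(7-j)!
= C(2,0)·7! - C(2,1)·6! + C(2,2)·5!
= 5040 - 1440 + 120
= 3720

3720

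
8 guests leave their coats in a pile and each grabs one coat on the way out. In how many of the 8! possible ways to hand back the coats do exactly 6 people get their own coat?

28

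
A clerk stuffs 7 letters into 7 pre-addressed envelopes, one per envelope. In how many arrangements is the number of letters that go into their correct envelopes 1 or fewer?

3709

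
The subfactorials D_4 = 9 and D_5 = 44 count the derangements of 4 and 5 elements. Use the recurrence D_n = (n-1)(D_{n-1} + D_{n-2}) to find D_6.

265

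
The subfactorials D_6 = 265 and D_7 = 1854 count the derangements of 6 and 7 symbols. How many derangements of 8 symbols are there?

D_8 = (8-1)·(D_7 + D_6) = 7·(1854 + 265) = 7·2119 = 14833.

14833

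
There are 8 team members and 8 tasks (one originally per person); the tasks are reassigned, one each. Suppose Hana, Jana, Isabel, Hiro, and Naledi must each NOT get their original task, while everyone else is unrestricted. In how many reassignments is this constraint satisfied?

Inclusion-exclusion on the 5 forbidden self-matches:
Σ_{j=0}^{5} (-1)^j C(5,j)(8-j)!
= C(5,0)·8! - C(5,1)·7! + C(5,2)·6! - C(5,3)·5! + C(5,4)·4! - C(5,5)·3!
= 40320 - 25200 + 7200 - 1200 + 120 - 6
= 21234

21234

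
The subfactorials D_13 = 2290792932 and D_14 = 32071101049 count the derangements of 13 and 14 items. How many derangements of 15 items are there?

D_15 = (15-1)·(D_14 + D_13) = 14·(32071101049 + 2290792932) = 14·34361893981 = 481066515734.

481066515734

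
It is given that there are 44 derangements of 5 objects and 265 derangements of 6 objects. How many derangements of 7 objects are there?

!7 = (7-1)·(!6 + !5) = 6·(265 + 44) = 6·309 = 1854.

1854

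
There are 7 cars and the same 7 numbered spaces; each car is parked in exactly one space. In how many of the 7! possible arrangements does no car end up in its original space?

1854

Recurrence: !7 = 7·!6 + (-1)^7.
!7 = 7·265 - 1 = 1854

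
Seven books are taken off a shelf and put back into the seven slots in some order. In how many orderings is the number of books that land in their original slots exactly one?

1855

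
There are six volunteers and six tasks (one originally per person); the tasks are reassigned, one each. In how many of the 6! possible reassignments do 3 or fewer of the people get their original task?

# with exactly i fixed is C(6,i)·!(6-i); sum over i=0..3:
  i=0: C(6,0)·!6 = 1·265 = 265
  i=1: C(6,1)·!5 = 6·44 = 264
  i=2: C(6,2)·!4 = 15·9 = 135
  i=3: C(6,3)·!3 = 20·2 = 40
Total = 704.

704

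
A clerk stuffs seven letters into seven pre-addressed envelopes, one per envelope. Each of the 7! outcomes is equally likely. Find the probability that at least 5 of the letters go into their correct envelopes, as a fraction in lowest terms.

11/2520

Favorable outcomes: Σ_{i≥5} C(7,i)·!(7-i) = 21·1 + 7·0 + 1·1 = 22.
Total outcomes: 7! = 5040.
Probability = 22/5040 = 11/2520.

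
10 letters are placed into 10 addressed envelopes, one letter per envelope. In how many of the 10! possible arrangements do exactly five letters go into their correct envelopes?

11088

Pick the 5 fixed positions: C(10,5) = 252 ways.
The other 5 form a derangement: !5 = 44.
Total: 252 × 44 = 11088.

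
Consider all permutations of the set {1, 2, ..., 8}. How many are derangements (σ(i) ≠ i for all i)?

14833

The number of derangements of 8 is !8 = Σ_{k=0}^{8} (-1)^k·8!/k!
= 8! - 8!/1! + 8!/2! - 8!/3! + 8!/4! - 8!/5! + 8!/6! - 8!/7! + 8!/8!
= 40320 - 40320 + 20160 - 6720 + 1680 - 336 + 56 - 8 + 1
= 14833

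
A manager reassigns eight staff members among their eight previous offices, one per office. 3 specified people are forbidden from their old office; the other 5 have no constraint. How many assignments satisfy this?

27240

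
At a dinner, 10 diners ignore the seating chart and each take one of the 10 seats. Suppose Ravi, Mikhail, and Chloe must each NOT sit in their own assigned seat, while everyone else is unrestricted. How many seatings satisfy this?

2656080

Let A_j be the event that the j-th constrained one is fixed. By inclusion-exclusion over the 3 events:
Σ_{j=0}^{3} (-1)^j C(3,j)(10-j)!
= C(3,0)·10! - C(3,1)·9! + C(3,2)·8! - C(3,3)·7!
= 3628800 - 1088640 + 120960 - 5040
= 2656080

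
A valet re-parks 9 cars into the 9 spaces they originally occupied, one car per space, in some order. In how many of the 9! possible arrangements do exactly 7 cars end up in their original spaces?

36

Pick the 7 fixed positions: C(9,7) = 36 ways.
The other 2 form a derangement: !2 = 1.
Total: 36 × 1 = 36.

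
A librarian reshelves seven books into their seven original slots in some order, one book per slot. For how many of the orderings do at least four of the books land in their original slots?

Sum C(7,i)·!(7-i) for i = 4..7:
  i=4: C(7,4)·!3 = 35·2 = 70
  i=5: C(7,5)·!2 = 21·1 = 21
  i=6: C(7,6)·!1 = 7·0 = 0
  i=7: C(7,7)·!0 = 1·1 = 1
Total = 92.

92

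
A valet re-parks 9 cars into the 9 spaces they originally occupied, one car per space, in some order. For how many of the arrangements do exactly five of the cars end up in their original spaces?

Pick the 5 fixed positions: C(9,5) = 126 ways.
The remaining 4 must be deranged: !4 = 9.
Total: 126 × 9 = 1134.

1134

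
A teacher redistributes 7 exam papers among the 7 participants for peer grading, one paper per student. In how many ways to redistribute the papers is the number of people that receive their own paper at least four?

# with exactly i fixed is C(7,i)·!(7-i); sum over i=4..7:
  i=4: C(7,4)·!3 = 35·2 = 70
  i=5: C(7,5)·!2 = 21·1 = 21
  i=6: C(7,6)·!1 = 7·0 = 0
  i=7: C(7,7)·!0 = 1·1 = 1
Total = 92.

92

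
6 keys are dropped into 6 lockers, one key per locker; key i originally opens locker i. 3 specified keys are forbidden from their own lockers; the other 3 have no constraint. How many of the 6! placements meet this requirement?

Inclusion-exclusion on the 3 forbidden self-matches:
Σ_{j=0}^{3} (-1)^j C(3,j)(6-j)!
= C(3,0)·6! - C(3,1)·5! + C(3,2)·4! - C(3,3)·3!
= 720 - 360 + 72 - 6
= 426

426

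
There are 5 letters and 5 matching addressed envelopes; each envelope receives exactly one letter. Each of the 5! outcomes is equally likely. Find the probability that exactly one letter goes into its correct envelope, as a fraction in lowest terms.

Favorable outcomes: C(5,1)·!4 = 5·9 = 45.
Total outcomes: 5! = 120.
Probability = 45/120 = 3/8.

3/8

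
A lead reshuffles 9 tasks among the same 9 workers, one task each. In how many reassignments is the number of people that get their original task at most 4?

# with exactly i fixed is C(9,i)·!(9-i); sum over i=0..4:
  i=0: C(9,0)·!9 = 1·133496 = 133496
  i=1: C(9,1)·!8 = 9·14833 = 133497
  i=2: C(9,2)·!7 = 36·1854 = 66744
  i=3: C(9,3)·!6 = 84·265 = 22260
  i=4: C(9,4)·!5 = 126·44 = 5544
Total = 361541.

361541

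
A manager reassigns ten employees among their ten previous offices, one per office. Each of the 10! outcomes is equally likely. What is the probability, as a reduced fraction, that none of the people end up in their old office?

Favorable outcomes: !10 = 1334961.
Total outcomes: 10! = 3628800.
Probability = 1334961/3628800 = 16481/44800.

16481/44800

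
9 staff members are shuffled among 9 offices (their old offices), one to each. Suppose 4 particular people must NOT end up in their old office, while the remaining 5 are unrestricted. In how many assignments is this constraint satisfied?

229080

Inclusion-exclusion on the 4 forbidden self-matches:
Σ_{j=0}^{4} (-1)^j C(4,j)(9-j)!
= C(4,0)·9! - C(4,1)·8! + C(4,2)·7! - C(4,3)·6! + C(4,4)·5!
= 362880 - 161280 + 30240 - 2880 + 120
= 229080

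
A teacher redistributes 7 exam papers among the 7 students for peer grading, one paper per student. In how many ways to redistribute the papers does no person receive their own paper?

1854

Use !n = (n-1)(!(n-1) + !(n-2)).
!7 = 6·(265 + 44) = 6·309 = 1854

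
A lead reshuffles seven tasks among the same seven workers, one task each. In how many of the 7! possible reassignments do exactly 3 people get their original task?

Choose which 3 of the 7 are fixed: C(7,3) = 35.
The other 4 form a derangement: !4 = 9.
Total: 35 × 9 = 315.

315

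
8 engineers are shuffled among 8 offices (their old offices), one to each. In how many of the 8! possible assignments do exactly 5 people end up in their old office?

112

Pick the 5 fixed positions: C(8,5) = 56 ways.
The remaining 3 must be deranged: !3 = 2.
Total: 56 × 2 = 112.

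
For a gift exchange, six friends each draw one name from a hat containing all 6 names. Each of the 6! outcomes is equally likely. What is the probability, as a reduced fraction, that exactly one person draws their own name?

11/30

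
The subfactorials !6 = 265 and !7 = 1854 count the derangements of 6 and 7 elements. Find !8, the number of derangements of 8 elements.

!8 = (8-1)·(!7 + !6) = 7·(1854 + 265) = 7·2119 = 14833.

14833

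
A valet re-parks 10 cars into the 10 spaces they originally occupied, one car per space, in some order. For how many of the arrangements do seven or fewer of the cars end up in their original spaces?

3628754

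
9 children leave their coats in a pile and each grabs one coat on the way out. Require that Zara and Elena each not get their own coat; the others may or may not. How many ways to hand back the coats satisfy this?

Let A_j be the event that the j-th constrained one is fixed. By inclusion-exclusion over the 2 events:
Σ_{j=0}^{2} (-1)^j C(2,j)(9-j)!
= C(2,0)·9! - C(2,1)·8! + C(2,2)·7!
= 362880 - 80640 + 5040
= 287280

287280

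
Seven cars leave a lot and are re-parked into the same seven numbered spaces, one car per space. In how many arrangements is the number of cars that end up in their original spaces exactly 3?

315

Choose which 3 of the 7 are fixed: C(7,3) = 35.
The remaining 4 must be deranged: !4 = 9.
Total: 35 × 9 = 315.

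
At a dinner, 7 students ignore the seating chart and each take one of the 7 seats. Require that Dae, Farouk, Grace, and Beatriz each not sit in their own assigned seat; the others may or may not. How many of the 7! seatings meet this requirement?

2790

Inclusion-exclusion on the 4 forbidden self-matches:
Σ_{j=0}^{4} (-1)^j C(4,j)(7-j)!
= C(4,0)·7! - C(4,1)·6! + C(4,2)·5! - C(4,3)·4! + C(4,4)·3!
= 5040 - 2880 + 720 - 96 + 6
= 2790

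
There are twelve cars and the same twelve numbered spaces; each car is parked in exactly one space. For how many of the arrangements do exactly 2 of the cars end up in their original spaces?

88107426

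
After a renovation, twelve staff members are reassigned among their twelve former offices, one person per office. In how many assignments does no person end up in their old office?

!12 is the nearest integer to 12!/e.
12! = 479001600, and 479001600/e ≈ 176214840.93, so !12 = 176214841.

176214841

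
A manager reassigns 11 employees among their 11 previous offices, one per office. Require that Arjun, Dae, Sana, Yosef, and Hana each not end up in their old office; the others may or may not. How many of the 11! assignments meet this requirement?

25022880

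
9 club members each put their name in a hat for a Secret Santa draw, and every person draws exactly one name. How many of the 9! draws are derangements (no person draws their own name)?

The number of derangements of 9 is !9 = Σ_{k=0}^{9} (-1)^k·9!/k!
= 9! - 9!/1! + 9!/2! - 9!/3! + 9!/4! - 9!/5! + 9!/6! - 9!/7! + 9!/8! - 9!/9!
= 362880 - 362880 + 181440 - 60480 + 15120 - 3024 + 504 - 72 + 9 - 1
= 133496

133496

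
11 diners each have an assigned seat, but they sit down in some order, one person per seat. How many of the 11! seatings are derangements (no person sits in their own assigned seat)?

14684570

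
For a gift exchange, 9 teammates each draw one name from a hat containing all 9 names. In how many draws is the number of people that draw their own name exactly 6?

168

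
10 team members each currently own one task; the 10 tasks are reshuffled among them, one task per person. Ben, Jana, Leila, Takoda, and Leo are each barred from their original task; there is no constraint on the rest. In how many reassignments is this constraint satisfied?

Inclusion-exclusion on the 5 forbidden self-matches:
Σ_{j=0}^{5} (-1)^j C(5,j)(10-j)!
= C(5,0)·10! - C(5,1)·9! + C(5,2)·8! - C(5,3)·7! + C(5,4)·6! - C(5,5)·5!
= 3628800 - 1814400 + 403200 - 50400 + 3600 - 120
= 2170680

2170680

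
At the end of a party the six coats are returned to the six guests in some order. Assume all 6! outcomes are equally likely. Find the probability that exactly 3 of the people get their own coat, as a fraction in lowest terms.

1/18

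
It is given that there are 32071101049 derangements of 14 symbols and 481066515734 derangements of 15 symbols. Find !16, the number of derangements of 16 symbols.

7697064251745

!16 = (16-1)·(!15 + !14) = 15·(481066515734 + 32071101049) = 15·513137616783 = 7697064251745.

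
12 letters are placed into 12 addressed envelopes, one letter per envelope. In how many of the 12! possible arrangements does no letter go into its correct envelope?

176214841

The subfactorial !12 = [12!/e] (nearest integer).
12! = 479001600, and 479001600/e ≈ 176214840.93, so !12 = 176214841.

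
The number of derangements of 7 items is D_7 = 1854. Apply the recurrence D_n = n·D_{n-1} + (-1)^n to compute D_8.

14833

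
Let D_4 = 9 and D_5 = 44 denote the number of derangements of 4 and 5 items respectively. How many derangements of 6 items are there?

265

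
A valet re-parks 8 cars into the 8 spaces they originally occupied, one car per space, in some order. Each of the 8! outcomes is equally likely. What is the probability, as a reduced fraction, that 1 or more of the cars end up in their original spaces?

3641/5760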